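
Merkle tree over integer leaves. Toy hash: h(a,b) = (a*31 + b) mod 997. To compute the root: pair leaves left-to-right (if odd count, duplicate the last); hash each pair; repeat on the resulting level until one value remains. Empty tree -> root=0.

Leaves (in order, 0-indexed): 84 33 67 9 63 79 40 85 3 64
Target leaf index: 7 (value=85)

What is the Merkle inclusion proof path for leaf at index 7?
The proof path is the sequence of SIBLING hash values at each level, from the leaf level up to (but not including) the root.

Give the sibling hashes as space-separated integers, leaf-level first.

Answer: 40 38 85 251

Derivation:
L0 (leaves): [84, 33, 67, 9, 63, 79, 40, 85, 3, 64], target index=7
L1: h(84,33)=(84*31+33)%997=643 [pair 0] h(67,9)=(67*31+9)%997=92 [pair 1] h(63,79)=(63*31+79)%997=38 [pair 2] h(40,85)=(40*31+85)%997=328 [pair 3] h(3,64)=(3*31+64)%997=157 [pair 4] -> [643, 92, 38, 328, 157]
  Sibling for proof at L0: 40
L2: h(643,92)=(643*31+92)%997=85 [pair 0] h(38,328)=(38*31+328)%997=509 [pair 1] h(157,157)=(157*31+157)%997=39 [pair 2] -> [85, 509, 39]
  Sibling for proof at L1: 38
L3: h(85,509)=(85*31+509)%997=153 [pair 0] h(39,39)=(39*31+39)%997=251 [pair 1] -> [153, 251]
  Sibling for proof at L2: 85
L4: h(153,251)=(153*31+251)%997=9 [pair 0] -> [9]
  Sibling for proof at L3: 251
Root: 9
Proof path (sibling hashes from leaf to root): [40, 38, 85, 251]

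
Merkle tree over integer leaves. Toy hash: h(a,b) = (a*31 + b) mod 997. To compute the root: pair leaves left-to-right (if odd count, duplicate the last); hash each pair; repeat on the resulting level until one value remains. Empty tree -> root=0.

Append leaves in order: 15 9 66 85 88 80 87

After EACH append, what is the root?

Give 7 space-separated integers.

Answer: 15 474 854 873 526 270 246

Derivation:
After append 15 (leaves=[15]):
  L0: [15]
  root=15
After append 9 (leaves=[15, 9]):
  L0: [15, 9]
  L1: h(15,9)=(15*31+9)%997=474 -> [474]
  root=474
After append 66 (leaves=[15, 9, 66]):
  L0: [15, 9, 66]
  L1: h(15,9)=(15*31+9)%997=474 h(66,66)=(66*31+66)%997=118 -> [474, 118]
  L2: h(474,118)=(474*31+118)%997=854 -> [854]
  root=854
After append 85 (leaves=[15, 9, 66, 85]):
  L0: [15, 9, 66, 85]
  L1: h(15,9)=(15*31+9)%997=474 h(66,85)=(66*31+85)%997=137 -> [474, 137]
  L2: h(474,137)=(474*31+137)%997=873 -> [873]
  root=873
After append 88 (leaves=[15, 9, 66, 85, 88]):
  L0: [15, 9, 66, 85, 88]
  L1: h(15,9)=(15*31+9)%997=474 h(66,85)=(66*31+85)%997=137 h(88,88)=(88*31+88)%997=822 -> [474, 137, 822]
  L2: h(474,137)=(474*31+137)%997=873 h(822,822)=(822*31+822)%997=382 -> [873, 382]
  L3: h(873,382)=(873*31+382)%997=526 -> [526]
  root=526
After append 80 (leaves=[15, 9, 66, 85, 88, 80]):
  L0: [15, 9, 66, 85, 88, 80]
  L1: h(15,9)=(15*31+9)%997=474 h(66,85)=(66*31+85)%997=137 h(88,80)=(88*31+80)%997=814 -> [474, 137, 814]
  L2: h(474,137)=(474*31+137)%997=873 h(814,814)=(814*31+814)%997=126 -> [873, 126]
  L3: h(873,126)=(873*31+126)%997=270 -> [270]
  root=270
After append 87 (leaves=[15, 9, 66, 85, 88, 80, 87]):
  L0: [15, 9, 66, 85, 88, 80, 87]
  L1: h(15,9)=(15*31+9)%997=474 h(66,85)=(66*31+85)%997=137 h(88,80)=(88*31+80)%997=814 h(87,87)=(87*31+87)%997=790 -> [474, 137, 814, 790]
  L2: h(474,137)=(474*31+137)%997=873 h(814,790)=(814*31+790)%997=102 -> [873, 102]
  L3: h(873,102)=(873*31+102)%997=246 -> [246]
  root=246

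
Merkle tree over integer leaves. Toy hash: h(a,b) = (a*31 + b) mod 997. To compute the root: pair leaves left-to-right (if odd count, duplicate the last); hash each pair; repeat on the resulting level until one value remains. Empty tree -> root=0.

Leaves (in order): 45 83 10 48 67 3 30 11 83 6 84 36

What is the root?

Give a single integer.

Answer: 614

Derivation:
L0: [45, 83, 10, 48, 67, 3, 30, 11, 83, 6, 84, 36]
L1: h(45,83)=(45*31+83)%997=481 h(10,48)=(10*31+48)%997=358 h(67,3)=(67*31+3)%997=86 h(30,11)=(30*31+11)%997=941 h(83,6)=(83*31+6)%997=585 h(84,36)=(84*31+36)%997=646 -> [481, 358, 86, 941, 585, 646]
L2: h(481,358)=(481*31+358)%997=314 h(86,941)=(86*31+941)%997=616 h(585,646)=(585*31+646)%997=835 -> [314, 616, 835]
L3: h(314,616)=(314*31+616)%997=380 h(835,835)=(835*31+835)%997=798 -> [380, 798]
L4: h(380,798)=(380*31+798)%997=614 -> [614]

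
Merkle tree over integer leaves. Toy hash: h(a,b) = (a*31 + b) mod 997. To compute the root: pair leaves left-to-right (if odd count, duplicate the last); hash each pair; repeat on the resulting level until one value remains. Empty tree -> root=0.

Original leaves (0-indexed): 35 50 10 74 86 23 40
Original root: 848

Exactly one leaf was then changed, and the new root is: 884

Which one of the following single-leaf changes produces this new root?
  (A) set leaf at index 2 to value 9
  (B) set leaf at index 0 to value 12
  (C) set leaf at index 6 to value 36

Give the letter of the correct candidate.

Answer: A

Derivation:
Original leaves: [35, 50, 10, 74, 86, 23, 40]
Target new root: 884
Try each candidate change and compute the resulting root:
Candidate A: set leaf[2] = 9 -> leaves = [35, 50, 9, 74, 86, 23, 40]
  L0: [35, 50, 9, 74, 86, 23, 40]
  L1: h(35,50)=(35*31+50)%997=138 h(9,74)=(9*31+74)%997=353 h(86,23)=(86*31+23)%997=695 h(40,40)=(40*31+40)%997=283 -> [138, 353, 695, 283]
  L2: h(138,353)=(138*31+353)%997=643 h(695,283)=(695*31+283)%997=891 -> [643, 891]
  L3: h(643,891)=(643*31+891)%997=884 -> [884]
  root = 884 == target 884  ** MATCH **
Candidate B: set leaf[0] = 12 -> leaves = [12, 50, 10, 74, 86, 23, 40]
  L0: [12, 50, 10, 74, 86, 23, 40]
  L1: h(12,50)=(12*31+50)%997=422 h(10,74)=(10*31+74)%997=384 h(86,23)=(86*31+23)%997=695 h(40,40)=(40*31+40)%997=283 -> [422, 384, 695, 283]
  L2: h(422,384)=(422*31+384)%997=505 h(695,283)=(695*31+283)%997=891 -> [505, 891]
  L3: h(505,891)=(505*31+891)%997=594 -> [594]
  root = 594 != target 884
Candidate C: set leaf[6] = 36 -> leaves = [35, 50, 10, 74, 86, 23, 36]
  L0: [35, 50, 10, 74, 86, 23, 36]
  L1: h(35,50)=(35*31+50)%997=138 h(10,74)=(10*31+74)%997=384 h(86,23)=(86*31+23)%997=695 h(36,36)=(36*31+36)%997=155 -> [138, 384, 695, 155]
  L2: h(138,384)=(138*31+384)%997=674 h(695,155)=(695*31+155)%997=763 -> [674, 763]
  L3: h(674,763)=(674*31+763)%997=720 -> [720]
  root = 720 != target 884
Candidate A produces the target root.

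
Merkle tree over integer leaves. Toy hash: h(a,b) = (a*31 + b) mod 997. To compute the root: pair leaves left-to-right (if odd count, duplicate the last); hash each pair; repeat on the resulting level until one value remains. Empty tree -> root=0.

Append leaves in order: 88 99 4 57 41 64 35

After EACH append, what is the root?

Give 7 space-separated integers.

After append 88 (leaves=[88]):
  L0: [88]
  root=88
After append 99 (leaves=[88, 99]):
  L0: [88, 99]
  L1: h(88,99)=(88*31+99)%997=833 -> [833]
  root=833
After append 4 (leaves=[88, 99, 4]):
  L0: [88, 99, 4]
  L1: h(88,99)=(88*31+99)%997=833 h(4,4)=(4*31+4)%997=128 -> [833, 128]
  L2: h(833,128)=(833*31+128)%997=29 -> [29]
  root=29
After append 57 (leaves=[88, 99, 4, 57]):
  L0: [88, 99, 4, 57]
  L1: h(88,99)=(88*31+99)%997=833 h(4,57)=(4*31+57)%997=181 -> [833, 181]
  L2: h(833,181)=(833*31+181)%997=82 -> [82]
  root=82
After append 41 (leaves=[88, 99, 4, 57, 41]):
  L0: [88, 99, 4, 57, 41]
  L1: h(88,99)=(88*31+99)%997=833 h(4,57)=(4*31+57)%997=181 h(41,41)=(41*31+41)%997=315 -> [833, 181, 315]
  L2: h(833,181)=(833*31+181)%997=82 h(315,315)=(315*31+315)%997=110 -> [82, 110]
  L3: h(82,110)=(82*31+110)%997=658 -> [658]
  root=658
After append 64 (leaves=[88, 99, 4, 57, 41, 64]):
  L0: [88, 99, 4, 57, 41, 64]
  L1: h(88,99)=(88*31+99)%997=833 h(4,57)=(4*31+57)%997=181 h(41,64)=(41*31+64)%997=338 -> [833, 181, 338]
  L2: h(833,181)=(833*31+181)%997=82 h(338,338)=(338*31+338)%997=846 -> [82, 846]
  L3: h(82,846)=(82*31+846)%997=397 -> [397]
  root=397
After append 35 (leaves=[88, 99, 4, 57, 41, 64, 35]):
  L0: [88, 99, 4, 57, 41, 64, 35]
  L1: h(88,99)=(88*31+99)%997=833 h(4,57)=(4*31+57)%997=181 h(41,64)=(41*31+64)%997=338 h(35,35)=(35*31+35)%997=123 -> [833, 181, 338, 123]
  L2: h(833,181)=(833*31+181)%997=82 h(338,123)=(338*31+123)%997=631 -> [82, 631]
  L3: h(82,631)=(82*31+631)%997=182 -> [182]
  root=182

Answer: 88 833 29 82 658 397 182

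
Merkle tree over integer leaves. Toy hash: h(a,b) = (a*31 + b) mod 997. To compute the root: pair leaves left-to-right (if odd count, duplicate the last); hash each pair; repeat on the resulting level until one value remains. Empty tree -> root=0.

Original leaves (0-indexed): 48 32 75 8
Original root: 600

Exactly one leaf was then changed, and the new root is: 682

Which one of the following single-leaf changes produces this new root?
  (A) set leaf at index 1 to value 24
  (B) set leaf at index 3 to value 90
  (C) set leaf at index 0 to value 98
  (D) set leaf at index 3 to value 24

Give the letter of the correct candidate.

Original leaves: [48, 32, 75, 8]
Target new root: 682
Try each candidate change and compute the resulting root:
Candidate A: set leaf[1] = 24 -> leaves = [48, 24, 75, 8]
  L0: [48, 24, 75, 8]
  L1: h(48,24)=(48*31+24)%997=515 h(75,8)=(75*31+8)%997=339 -> [515, 339]
  L2: h(515,339)=(515*31+339)%997=352 -> [352]
  root = 352 != target 682
Candidate B: set leaf[3] = 90 -> leaves = [48, 32, 75, 90]
  L0: [48, 32, 75, 90]
  L1: h(48,32)=(48*31+32)%997=523 h(75,90)=(75*31+90)%997=421 -> [523, 421]
  L2: h(523,421)=(523*31+421)%997=682 -> [682]
  root = 682 == target 682  ** MATCH **
Candidate C: set leaf[0] = 98 -> leaves = [98, 32, 75, 8]
  L0: [98, 32, 75, 8]
  L1: h(98,32)=(98*31+32)%997=79 h(75,8)=(75*31+8)%997=339 -> [79, 339]
  L2: h(79,339)=(79*31+339)%997=794 -> [794]
  root = 794 != target 682
Candidate D: set leaf[3] = 24 -> leaves = [48, 32, 75, 24]
  L0: [48, 32, 75, 24]
  L1: h(48,32)=(48*31+32)%997=523 h(75,24)=(75*31+24)%997=355 -> [523, 355]
  L2: h(523,355)=(523*31+355)%997=616 -> [616]
  root = 616 != target 682
Candidate B produces the target root.

Answer: B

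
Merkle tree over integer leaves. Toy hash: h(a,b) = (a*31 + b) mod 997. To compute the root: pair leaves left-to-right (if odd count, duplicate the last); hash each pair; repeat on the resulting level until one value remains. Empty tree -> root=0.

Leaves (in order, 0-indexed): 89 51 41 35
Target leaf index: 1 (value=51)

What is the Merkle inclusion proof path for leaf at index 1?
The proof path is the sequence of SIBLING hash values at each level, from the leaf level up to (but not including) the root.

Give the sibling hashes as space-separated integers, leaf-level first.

Answer: 89 309

Derivation:
L0 (leaves): [89, 51, 41, 35], target index=1
L1: h(89,51)=(89*31+51)%997=816 [pair 0] h(41,35)=(41*31+35)%997=309 [pair 1] -> [816, 309]
  Sibling for proof at L0: 89
L2: h(816,309)=(816*31+309)%997=680 [pair 0] -> [680]
  Sibling for proof at L1: 309
Root: 680
Proof path (sibling hashes from leaf to root): [89, 309]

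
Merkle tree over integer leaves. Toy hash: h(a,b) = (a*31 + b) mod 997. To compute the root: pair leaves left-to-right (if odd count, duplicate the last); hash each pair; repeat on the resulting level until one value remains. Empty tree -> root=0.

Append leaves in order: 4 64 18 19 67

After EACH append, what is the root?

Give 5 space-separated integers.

After append 4 (leaves=[4]):
  L0: [4]
  root=4
After append 64 (leaves=[4, 64]):
  L0: [4, 64]
  L1: h(4,64)=(4*31+64)%997=188 -> [188]
  root=188
After append 18 (leaves=[4, 64, 18]):
  L0: [4, 64, 18]
  L1: h(4,64)=(4*31+64)%997=188 h(18,18)=(18*31+18)%997=576 -> [188, 576]
  L2: h(188,576)=(188*31+576)%997=422 -> [422]
  root=422
After append 19 (leaves=[4, 64, 18, 19]):
  L0: [4, 64, 18, 19]
  L1: h(4,64)=(4*31+64)%997=188 h(18,19)=(18*31+19)%997=577 -> [188, 577]
  L2: h(188,577)=(188*31+577)%997=423 -> [423]
  root=423
After append 67 (leaves=[4, 64, 18, 19, 67]):
  L0: [4, 64, 18, 19, 67]
  L1: h(4,64)=(4*31+64)%997=188 h(18,19)=(18*31+19)%997=577 h(67,67)=(67*31+67)%997=150 -> [188, 577, 150]
  L2: h(188,577)=(188*31+577)%997=423 h(150,150)=(150*31+150)%997=812 -> [423, 812]
  L3: h(423,812)=(423*31+812)%997=964 -> [964]
  root=964

Answer: 4 188 422 423 964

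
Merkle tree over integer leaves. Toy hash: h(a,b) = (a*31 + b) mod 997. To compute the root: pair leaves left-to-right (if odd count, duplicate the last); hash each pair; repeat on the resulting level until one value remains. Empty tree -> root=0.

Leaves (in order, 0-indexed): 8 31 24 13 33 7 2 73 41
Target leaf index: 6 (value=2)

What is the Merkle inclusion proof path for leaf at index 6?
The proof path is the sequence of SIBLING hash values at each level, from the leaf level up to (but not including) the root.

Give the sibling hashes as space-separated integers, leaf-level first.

Answer: 73 33 433 529

Derivation:
L0 (leaves): [8, 31, 24, 13, 33, 7, 2, 73, 41], target index=6
L1: h(8,31)=(8*31+31)%997=279 [pair 0] h(24,13)=(24*31+13)%997=757 [pair 1] h(33,7)=(33*31+7)%997=33 [pair 2] h(2,73)=(2*31+73)%997=135 [pair 3] h(41,41)=(41*31+41)%997=315 [pair 4] -> [279, 757, 33, 135, 315]
  Sibling for proof at L0: 73
L2: h(279,757)=(279*31+757)%997=433 [pair 0] h(33,135)=(33*31+135)%997=161 [pair 1] h(315,315)=(315*31+315)%997=110 [pair 2] -> [433, 161, 110]
  Sibling for proof at L1: 33
L3: h(433,161)=(433*31+161)%997=623 [pair 0] h(110,110)=(110*31+110)%997=529 [pair 1] -> [623, 529]
  Sibling for proof at L2: 433
L4: h(623,529)=(623*31+529)%997=899 [pair 0] -> [899]
  Sibling for proof at L3: 529
Root: 899
Proof path (sibling hashes from leaf to root): [73, 33, 433, 529]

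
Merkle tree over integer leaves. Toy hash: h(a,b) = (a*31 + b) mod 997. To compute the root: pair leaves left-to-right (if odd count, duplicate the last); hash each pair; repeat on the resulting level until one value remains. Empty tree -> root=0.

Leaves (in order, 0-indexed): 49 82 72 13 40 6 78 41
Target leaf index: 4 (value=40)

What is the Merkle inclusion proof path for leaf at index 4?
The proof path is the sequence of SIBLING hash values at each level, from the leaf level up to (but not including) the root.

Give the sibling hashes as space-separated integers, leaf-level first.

L0 (leaves): [49, 82, 72, 13, 40, 6, 78, 41], target index=4
L1: h(49,82)=(49*31+82)%997=604 [pair 0] h(72,13)=(72*31+13)%997=251 [pair 1] h(40,6)=(40*31+6)%997=249 [pair 2] h(78,41)=(78*31+41)%997=465 [pair 3] -> [604, 251, 249, 465]
  Sibling for proof at L0: 6
L2: h(604,251)=(604*31+251)%997=32 [pair 0] h(249,465)=(249*31+465)%997=208 [pair 1] -> [32, 208]
  Sibling for proof at L1: 465
L3: h(32,208)=(32*31+208)%997=203 [pair 0] -> [203]
  Sibling for proof at L2: 32
Root: 203
Proof path (sibling hashes from leaf to root): [6, 465, 32]

Answer: 6 465 32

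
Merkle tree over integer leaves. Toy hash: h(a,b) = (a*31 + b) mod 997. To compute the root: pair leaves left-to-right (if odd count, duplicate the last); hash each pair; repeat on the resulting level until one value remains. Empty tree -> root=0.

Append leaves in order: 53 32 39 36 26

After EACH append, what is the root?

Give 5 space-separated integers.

Answer: 53 678 332 329 931

Derivation:
After append 53 (leaves=[53]):
  L0: [53]
  root=53
After append 32 (leaves=[53, 32]):
  L0: [53, 32]
  L1: h(53,32)=(53*31+32)%997=678 -> [678]
  root=678
After append 39 (leaves=[53, 32, 39]):
  L0: [53, 32, 39]
  L1: h(53,32)=(53*31+32)%997=678 h(39,39)=(39*31+39)%997=251 -> [678, 251]
  L2: h(678,251)=(678*31+251)%997=332 -> [332]
  root=332
After append 36 (leaves=[53, 32, 39, 36]):
  L0: [53, 32, 39, 36]
  L1: h(53,32)=(53*31+32)%997=678 h(39,36)=(39*31+36)%997=248 -> [678, 248]
  L2: h(678,248)=(678*31+248)%997=329 -> [329]
  root=329
After append 26 (leaves=[53, 32, 39, 36, 26]):
  L0: [53, 32, 39, 36, 26]
  L1: h(53,32)=(53*31+32)%997=678 h(39,36)=(39*31+36)%997=248 h(26,26)=(26*31+26)%997=832 -> [678, 248, 832]
  L2: h(678,248)=(678*31+248)%997=329 h(832,832)=(832*31+832)%997=702 -> [329, 702]
  L3: h(329,702)=(329*31+702)%997=931 -> [931]
  root=931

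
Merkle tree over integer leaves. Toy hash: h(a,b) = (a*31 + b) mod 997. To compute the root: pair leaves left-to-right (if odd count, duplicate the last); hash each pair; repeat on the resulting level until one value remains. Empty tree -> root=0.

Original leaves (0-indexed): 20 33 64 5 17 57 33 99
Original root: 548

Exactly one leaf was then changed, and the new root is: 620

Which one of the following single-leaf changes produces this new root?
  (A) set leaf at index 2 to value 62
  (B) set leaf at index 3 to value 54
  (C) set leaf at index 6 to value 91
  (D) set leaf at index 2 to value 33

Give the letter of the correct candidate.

Answer: A

Derivation:
Original leaves: [20, 33, 64, 5, 17, 57, 33, 99]
Target new root: 620
Try each candidate change and compute the resulting root:
Candidate A: set leaf[2] = 62 -> leaves = [20, 33, 62, 5, 17, 57, 33, 99]
  L0: [20, 33, 62, 5, 17, 57, 33, 99]
  L1: h(20,33)=(20*31+33)%997=653 h(62,5)=(62*31+5)%997=930 h(17,57)=(17*31+57)%997=584 h(33,99)=(33*31+99)%997=125 -> [653, 930, 584, 125]
  L2: h(653,930)=(653*31+930)%997=236 h(584,125)=(584*31+125)%997=283 -> [236, 283]
  L3: h(236,283)=(236*31+283)%997=620 -> [620]
  root = 620 == target 620  ** MATCH **
Candidate B: set leaf[3] = 54 -> leaves = [20, 33, 64, 54, 17, 57, 33, 99]
  L0: [20, 33, 64, 54, 17, 57, 33, 99]
  L1: h(20,33)=(20*31+33)%997=653 h(64,54)=(64*31+54)%997=44 h(17,57)=(17*31+57)%997=584 h(33,99)=(33*31+99)%997=125 -> [653, 44, 584, 125]
  L2: h(653,44)=(653*31+44)%997=347 h(584,125)=(584*31+125)%997=283 -> [347, 283]
  L3: h(347,283)=(347*31+283)%997=73 -> [73]
  root = 73 != target 620
Candidate C: set leaf[6] = 91 -> leaves = [20, 33, 64, 5, 17, 57, 91, 99]
  L0: [20, 33, 64, 5, 17, 57, 91, 99]
  L1: h(20,33)=(20*31+33)%997=653 h(64,5)=(64*31+5)%997=992 h(17,57)=(17*31+57)%997=584 h(91,99)=(91*31+99)%997=926 -> [653, 992, 584, 926]
  L2: h(653,992)=(653*31+992)%997=298 h(584,926)=(584*31+926)%997=87 -> [298, 87]
  L3: h(298,87)=(298*31+87)%997=352 -> [352]
  root = 352 != target 620
Candidate D: set leaf[2] = 33 -> leaves = [20, 33, 33, 5, 17, 57, 33, 99]
  L0: [20, 33, 33, 5, 17, 57, 33, 99]
  L1: h(20,33)=(20*31+33)%997=653 h(33,5)=(33*31+5)%997=31 h(17,57)=(17*31+57)%997=584 h(33,99)=(33*31+99)%997=125 -> [653, 31, 584, 125]
  L2: h(653,31)=(653*31+31)%997=334 h(584,125)=(584*31+125)%997=283 -> [334, 283]
  L3: h(334,283)=(334*31+283)%997=667 -> [667]
  root = 667 != target 620
Candidate A produces the target root.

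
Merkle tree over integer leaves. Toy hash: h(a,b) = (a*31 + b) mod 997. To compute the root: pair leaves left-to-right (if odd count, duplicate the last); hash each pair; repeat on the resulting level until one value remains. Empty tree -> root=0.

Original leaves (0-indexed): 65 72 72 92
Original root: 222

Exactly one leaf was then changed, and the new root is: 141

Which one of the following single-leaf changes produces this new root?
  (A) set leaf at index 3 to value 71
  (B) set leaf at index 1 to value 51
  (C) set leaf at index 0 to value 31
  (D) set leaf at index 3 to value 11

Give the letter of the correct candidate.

Original leaves: [65, 72, 72, 92]
Target new root: 141
Try each candidate change and compute the resulting root:
Candidate A: set leaf[3] = 71 -> leaves = [65, 72, 72, 71]
  L0: [65, 72, 72, 71]
  L1: h(65,72)=(65*31+72)%997=93 h(72,71)=(72*31+71)%997=309 -> [93, 309]
  L2: h(93,309)=(93*31+309)%997=201 -> [201]
  root = 201 != target 141
Candidate B: set leaf[1] = 51 -> leaves = [65, 51, 72, 92]
  L0: [65, 51, 72, 92]
  L1: h(65,51)=(65*31+51)%997=72 h(72,92)=(72*31+92)%997=330 -> [72, 330]
  L2: h(72,330)=(72*31+330)%997=568 -> [568]
  root = 568 != target 141
Candidate C: set leaf[0] = 31 -> leaves = [31, 72, 72, 92]
  L0: [31, 72, 72, 92]
  L1: h(31,72)=(31*31+72)%997=36 h(72,92)=(72*31+92)%997=330 -> [36, 330]
  L2: h(36,330)=(36*31+330)%997=449 -> [449]
  root = 449 != target 141
Candidate D: set leaf[3] = 11 -> leaves = [65, 72, 72, 11]
  L0: [65, 72, 72, 11]
  L1: h(65,72)=(65*31+72)%997=93 h(72,11)=(72*31+11)%997=249 -> [93, 249]
  L2: h(93,249)=(93*31+249)%997=141 -> [141]
  root = 141 == target 141  ** MATCH **
Candidate D produces the target root.

Answer: D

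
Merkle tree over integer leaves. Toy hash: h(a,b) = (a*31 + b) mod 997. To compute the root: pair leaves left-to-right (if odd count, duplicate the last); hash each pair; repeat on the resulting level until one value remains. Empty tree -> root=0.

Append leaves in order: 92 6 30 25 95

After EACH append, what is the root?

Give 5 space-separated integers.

Answer: 92 864 825 820 69

Derivation:
After append 92 (leaves=[92]):
  L0: [92]
  root=92
After append 6 (leaves=[92, 6]):
  L0: [92, 6]
  L1: h(92,6)=(92*31+6)%997=864 -> [864]
  root=864
After append 30 (leaves=[92, 6, 30]):
  L0: [92, 6, 30]
  L1: h(92,6)=(92*31+6)%997=864 h(30,30)=(30*31+30)%997=960 -> [864, 960]
  L2: h(864,960)=(864*31+960)%997=825 -> [825]
  root=825
After append 25 (leaves=[92, 6, 30, 25]):
  L0: [92, 6, 30, 25]
  L1: h(92,6)=(92*31+6)%997=864 h(30,25)=(30*31+25)%997=955 -> [864, 955]
  L2: h(864,955)=(864*31+955)%997=820 -> [820]
  root=820
After append 95 (leaves=[92, 6, 30, 25, 95]):
  L0: [92, 6, 30, 25, 95]
  L1: h(92,6)=(92*31+6)%997=864 h(30,25)=(30*31+25)%997=955 h(95,95)=(95*31+95)%997=49 -> [864, 955, 49]
  L2: h(864,955)=(864*31+955)%997=820 h(49,49)=(49*31+49)%997=571 -> [820, 571]
  L3: h(820,571)=(820*31+571)%997=69 -> [69]
  root=69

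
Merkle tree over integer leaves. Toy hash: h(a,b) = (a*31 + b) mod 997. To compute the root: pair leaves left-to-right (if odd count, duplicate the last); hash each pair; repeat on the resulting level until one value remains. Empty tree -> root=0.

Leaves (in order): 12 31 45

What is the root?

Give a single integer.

L0: [12, 31, 45]
L1: h(12,31)=(12*31+31)%997=403 h(45,45)=(45*31+45)%997=443 -> [403, 443]
L2: h(403,443)=(403*31+443)%997=972 -> [972]

Answer: 972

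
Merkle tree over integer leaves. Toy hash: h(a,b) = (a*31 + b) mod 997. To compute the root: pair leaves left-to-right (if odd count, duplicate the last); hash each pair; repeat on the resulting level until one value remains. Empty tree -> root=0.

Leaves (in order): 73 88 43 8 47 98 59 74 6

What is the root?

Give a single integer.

Answer: 189

Derivation:
L0: [73, 88, 43, 8, 47, 98, 59, 74, 6]
L1: h(73,88)=(73*31+88)%997=357 h(43,8)=(43*31+8)%997=344 h(47,98)=(47*31+98)%997=558 h(59,74)=(59*31+74)%997=906 h(6,6)=(6*31+6)%997=192 -> [357, 344, 558, 906, 192]
L2: h(357,344)=(357*31+344)%997=444 h(558,906)=(558*31+906)%997=258 h(192,192)=(192*31+192)%997=162 -> [444, 258, 162]
L3: h(444,258)=(444*31+258)%997=64 h(162,162)=(162*31+162)%997=199 -> [64, 199]
L4: h(64,199)=(64*31+199)%997=189 -> [189]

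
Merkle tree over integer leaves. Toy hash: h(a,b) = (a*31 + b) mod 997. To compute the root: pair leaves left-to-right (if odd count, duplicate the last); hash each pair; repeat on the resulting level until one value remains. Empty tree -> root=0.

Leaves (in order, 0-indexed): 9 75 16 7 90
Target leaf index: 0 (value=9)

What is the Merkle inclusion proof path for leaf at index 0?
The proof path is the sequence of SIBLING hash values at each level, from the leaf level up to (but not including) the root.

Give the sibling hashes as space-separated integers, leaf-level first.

Answer: 75 503 436

Derivation:
L0 (leaves): [9, 75, 16, 7, 90], target index=0
L1: h(9,75)=(9*31+75)%997=354 [pair 0] h(16,7)=(16*31+7)%997=503 [pair 1] h(90,90)=(90*31+90)%997=886 [pair 2] -> [354, 503, 886]
  Sibling for proof at L0: 75
L2: h(354,503)=(354*31+503)%997=510 [pair 0] h(886,886)=(886*31+886)%997=436 [pair 1] -> [510, 436]
  Sibling for proof at L1: 503
L3: h(510,436)=(510*31+436)%997=294 [pair 0] -> [294]
  Sibling for proof at L2: 436
Root: 294
Proof path (sibling hashes from leaf to root): [75, 503, 436]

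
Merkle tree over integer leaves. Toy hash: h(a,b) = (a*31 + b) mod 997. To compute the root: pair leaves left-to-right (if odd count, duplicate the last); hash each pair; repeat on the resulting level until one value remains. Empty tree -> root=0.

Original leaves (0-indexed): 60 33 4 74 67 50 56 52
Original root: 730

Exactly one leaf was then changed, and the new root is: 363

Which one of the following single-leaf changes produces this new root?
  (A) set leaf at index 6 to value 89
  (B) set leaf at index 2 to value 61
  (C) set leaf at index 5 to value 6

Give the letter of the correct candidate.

Original leaves: [60, 33, 4, 74, 67, 50, 56, 52]
Target new root: 363
Try each candidate change and compute the resulting root:
Candidate A: set leaf[6] = 89 -> leaves = [60, 33, 4, 74, 67, 50, 89, 52]
  L0: [60, 33, 4, 74, 67, 50, 89, 52]
  L1: h(60,33)=(60*31+33)%997=896 h(4,74)=(4*31+74)%997=198 h(67,50)=(67*31+50)%997=133 h(89,52)=(89*31+52)%997=817 -> [896, 198, 133, 817]
  L2: h(896,198)=(896*31+198)%997=58 h(133,817)=(133*31+817)%997=952 -> [58, 952]
  L3: h(58,952)=(58*31+952)%997=756 -> [756]
  root = 756 != target 363
Candidate B: set leaf[2] = 61 -> leaves = [60, 33, 61, 74, 67, 50, 56, 52]
  L0: [60, 33, 61, 74, 67, 50, 56, 52]
  L1: h(60,33)=(60*31+33)%997=896 h(61,74)=(61*31+74)%997=968 h(67,50)=(67*31+50)%997=133 h(56,52)=(56*31+52)%997=791 -> [896, 968, 133, 791]
  L2: h(896,968)=(896*31+968)%997=828 h(133,791)=(133*31+791)%997=926 -> [828, 926]
  L3: h(828,926)=(828*31+926)%997=672 -> [672]
  root = 672 != target 363
Candidate C: set leaf[5] = 6 -> leaves = [60, 33, 4, 74, 67, 6, 56, 52]
  L0: [60, 33, 4, 74, 67, 6, 56, 52]
  L1: h(60,33)=(60*31+33)%997=896 h(4,74)=(4*31+74)%997=198 h(67,6)=(67*31+6)%997=89 h(56,52)=(56*31+52)%997=791 -> [896, 198, 89, 791]
  L2: h(896,198)=(896*31+198)%997=58 h(89,791)=(89*31+791)%997=559 -> [58, 559]
  L3: h(58,559)=(58*31+559)%997=363 -> [363]
  root = 363 == target 363  ** MATCH **
Candidate C produces the target root.

Answer: C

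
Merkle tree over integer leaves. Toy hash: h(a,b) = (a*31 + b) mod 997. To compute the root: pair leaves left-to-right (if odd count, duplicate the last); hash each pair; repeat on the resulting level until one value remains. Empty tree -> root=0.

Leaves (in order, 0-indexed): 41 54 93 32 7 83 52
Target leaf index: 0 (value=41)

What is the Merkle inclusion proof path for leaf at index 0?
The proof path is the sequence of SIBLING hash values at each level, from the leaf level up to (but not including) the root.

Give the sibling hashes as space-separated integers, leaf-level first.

Answer: 54 921 994

Derivation:
L0 (leaves): [41, 54, 93, 32, 7, 83, 52], target index=0
L1: h(41,54)=(41*31+54)%997=328 [pair 0] h(93,32)=(93*31+32)%997=921 [pair 1] h(7,83)=(7*31+83)%997=300 [pair 2] h(52,52)=(52*31+52)%997=667 [pair 3] -> [328, 921, 300, 667]
  Sibling for proof at L0: 54
L2: h(328,921)=(328*31+921)%997=122 [pair 0] h(300,667)=(300*31+667)%997=994 [pair 1] -> [122, 994]
  Sibling for proof at L1: 921
L3: h(122,994)=(122*31+994)%997=788 [pair 0] -> [788]
  Sibling for proof at L2: 994
Root: 788
Proof path (sibling hashes from leaf to root): [54, 921, 994]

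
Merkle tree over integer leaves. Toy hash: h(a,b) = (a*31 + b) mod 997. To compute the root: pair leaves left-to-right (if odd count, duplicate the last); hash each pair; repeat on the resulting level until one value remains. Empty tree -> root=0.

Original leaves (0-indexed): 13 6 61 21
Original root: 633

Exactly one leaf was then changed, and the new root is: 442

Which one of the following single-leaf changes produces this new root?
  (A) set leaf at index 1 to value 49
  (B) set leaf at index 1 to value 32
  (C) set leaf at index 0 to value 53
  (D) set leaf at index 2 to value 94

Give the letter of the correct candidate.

Answer: B

Derivation:
Original leaves: [13, 6, 61, 21]
Target new root: 442
Try each candidate change and compute the resulting root:
Candidate A: set leaf[1] = 49 -> leaves = [13, 49, 61, 21]
  L0: [13, 49, 61, 21]
  L1: h(13,49)=(13*31+49)%997=452 h(61,21)=(61*31+21)%997=915 -> [452, 915]
  L2: h(452,915)=(452*31+915)%997=969 -> [969]
  root = 969 != target 442
Candidate B: set leaf[1] = 32 -> leaves = [13, 32, 61, 21]
  L0: [13, 32, 61, 21]
  L1: h(13,32)=(13*31+32)%997=435 h(61,21)=(61*31+21)%997=915 -> [435, 915]
  L2: h(435,915)=(435*31+915)%997=442 -> [442]
  root = 442 == target 442  ** MATCH **
Candidate C: set leaf[0] = 53 -> leaves = [53, 6, 61, 21]
  L0: [53, 6, 61, 21]
  L1: h(53,6)=(53*31+6)%997=652 h(61,21)=(61*31+21)%997=915 -> [652, 915]
  L2: h(652,915)=(652*31+915)%997=190 -> [190]
  root = 190 != target 442
Candidate D: set leaf[2] = 94 -> leaves = [13, 6, 94, 21]
  L0: [13, 6, 94, 21]
  L1: h(13,6)=(13*31+6)%997=409 h(94,21)=(94*31+21)%997=941 -> [409, 941]
  L2: h(409,941)=(409*31+941)%997=659 -> [659]
  root = 659 != target 442
Candidate B produces the target root.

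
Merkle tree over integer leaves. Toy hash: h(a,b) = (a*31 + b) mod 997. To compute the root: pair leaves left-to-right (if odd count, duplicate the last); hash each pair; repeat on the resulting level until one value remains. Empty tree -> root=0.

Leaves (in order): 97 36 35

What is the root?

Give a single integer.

L0: [97, 36, 35]
L1: h(97,36)=(97*31+36)%997=52 h(35,35)=(35*31+35)%997=123 -> [52, 123]
L2: h(52,123)=(52*31+123)%997=738 -> [738]

Answer: 738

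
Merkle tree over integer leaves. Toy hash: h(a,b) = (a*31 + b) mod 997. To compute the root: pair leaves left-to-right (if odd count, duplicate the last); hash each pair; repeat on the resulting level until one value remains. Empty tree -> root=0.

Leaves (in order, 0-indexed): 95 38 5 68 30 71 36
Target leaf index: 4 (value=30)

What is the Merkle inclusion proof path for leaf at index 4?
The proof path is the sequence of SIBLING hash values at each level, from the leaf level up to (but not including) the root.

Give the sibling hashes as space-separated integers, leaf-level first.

Answer: 71 155 972

Derivation:
L0 (leaves): [95, 38, 5, 68, 30, 71, 36], target index=4
L1: h(95,38)=(95*31+38)%997=989 [pair 0] h(5,68)=(5*31+68)%997=223 [pair 1] h(30,71)=(30*31+71)%997=4 [pair 2] h(36,36)=(36*31+36)%997=155 [pair 3] -> [989, 223, 4, 155]
  Sibling for proof at L0: 71
L2: h(989,223)=(989*31+223)%997=972 [pair 0] h(4,155)=(4*31+155)%997=279 [pair 1] -> [972, 279]
  Sibling for proof at L1: 155
L3: h(972,279)=(972*31+279)%997=501 [pair 0] -> [501]
  Sibling for proof at L2: 972
Root: 501
Proof path (sibling hashes from leaf to root): [71, 155, 972]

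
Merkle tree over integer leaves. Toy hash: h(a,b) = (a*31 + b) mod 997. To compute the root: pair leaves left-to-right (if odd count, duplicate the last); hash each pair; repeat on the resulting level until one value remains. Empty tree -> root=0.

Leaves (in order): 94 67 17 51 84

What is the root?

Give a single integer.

L0: [94, 67, 17, 51, 84]
L1: h(94,67)=(94*31+67)%997=987 h(17,51)=(17*31+51)%997=578 h(84,84)=(84*31+84)%997=694 -> [987, 578, 694]
L2: h(987,578)=(987*31+578)%997=268 h(694,694)=(694*31+694)%997=274 -> [268, 274]
L3: h(268,274)=(268*31+274)%997=606 -> [606]

Answer: 606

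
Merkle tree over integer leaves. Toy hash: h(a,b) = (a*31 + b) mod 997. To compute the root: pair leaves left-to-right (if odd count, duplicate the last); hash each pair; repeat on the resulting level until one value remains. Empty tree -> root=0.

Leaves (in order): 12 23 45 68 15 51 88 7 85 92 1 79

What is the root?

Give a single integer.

Answer: 289

Derivation:
L0: [12, 23, 45, 68, 15, 51, 88, 7, 85, 92, 1, 79]
L1: h(12,23)=(12*31+23)%997=395 h(45,68)=(45*31+68)%997=466 h(15,51)=(15*31+51)%997=516 h(88,7)=(88*31+7)%997=741 h(85,92)=(85*31+92)%997=733 h(1,79)=(1*31+79)%997=110 -> [395, 466, 516, 741, 733, 110]
L2: h(395,466)=(395*31+466)%997=747 h(516,741)=(516*31+741)%997=785 h(733,110)=(733*31+110)%997=899 -> [747, 785, 899]
L3: h(747,785)=(747*31+785)%997=14 h(899,899)=(899*31+899)%997=852 -> [14, 852]
L4: h(14,852)=(14*31+852)%997=289 -> [289]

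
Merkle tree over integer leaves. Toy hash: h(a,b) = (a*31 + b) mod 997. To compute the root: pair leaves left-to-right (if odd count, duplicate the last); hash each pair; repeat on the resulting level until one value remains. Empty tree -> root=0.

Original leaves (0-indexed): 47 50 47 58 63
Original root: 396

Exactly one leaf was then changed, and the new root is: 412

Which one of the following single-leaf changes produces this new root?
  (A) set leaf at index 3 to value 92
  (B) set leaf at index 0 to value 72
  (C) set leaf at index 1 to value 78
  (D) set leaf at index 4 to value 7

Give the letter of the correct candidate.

Original leaves: [47, 50, 47, 58, 63]
Target new root: 412
Try each candidate change and compute the resulting root:
Candidate A: set leaf[3] = 92 -> leaves = [47, 50, 47, 92, 63]
  L0: [47, 50, 47, 92, 63]
  L1: h(47,50)=(47*31+50)%997=510 h(47,92)=(47*31+92)%997=552 h(63,63)=(63*31+63)%997=22 -> [510, 552, 22]
  L2: h(510,552)=(510*31+552)%997=410 h(22,22)=(22*31+22)%997=704 -> [410, 704]
  L3: h(410,704)=(410*31+704)%997=453 -> [453]
  root = 453 != target 412
Candidate B: set leaf[0] = 72 -> leaves = [72, 50, 47, 58, 63]
  L0: [72, 50, 47, 58, 63]
  L1: h(72,50)=(72*31+50)%997=288 h(47,58)=(47*31+58)%997=518 h(63,63)=(63*31+63)%997=22 -> [288, 518, 22]
  L2: h(288,518)=(288*31+518)%997=473 h(22,22)=(22*31+22)%997=704 -> [473, 704]
  L3: h(473,704)=(473*31+704)%997=412 -> [412]
  root = 412 == target 412  ** MATCH **
Candidate C: set leaf[1] = 78 -> leaves = [47, 78, 47, 58, 63]
  L0: [47, 78, 47, 58, 63]
  L1: h(47,78)=(47*31+78)%997=538 h(47,58)=(47*31+58)%997=518 h(63,63)=(63*31+63)%997=22 -> [538, 518, 22]
  L2: h(538,518)=(538*31+518)%997=247 h(22,22)=(22*31+22)%997=704 -> [247, 704]
  L3: h(247,704)=(247*31+704)%997=385 -> [385]
  root = 385 != target 412
Candidate D: set leaf[4] = 7 -> leaves = [47, 50, 47, 58, 7]
  L0: [47, 50, 47, 58, 7]
  L1: h(47,50)=(47*31+50)%997=510 h(47,58)=(47*31+58)%997=518 h(7,7)=(7*31+7)%997=224 -> [510, 518, 224]
  L2: h(510,518)=(510*31+518)%997=376 h(224,224)=(224*31+224)%997=189 -> [376, 189]
  L3: h(376,189)=(376*31+189)%997=878 -> [878]
  root = 878 != target 412
Candidate B produces the target root.

Answer: B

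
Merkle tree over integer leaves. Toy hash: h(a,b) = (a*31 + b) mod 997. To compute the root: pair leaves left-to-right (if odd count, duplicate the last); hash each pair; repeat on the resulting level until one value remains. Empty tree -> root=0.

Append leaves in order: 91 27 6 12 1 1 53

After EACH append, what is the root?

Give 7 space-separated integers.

Answer: 91 854 744 750 346 346 16

Derivation:
After append 91 (leaves=[91]):
  L0: [91]
  root=91
After append 27 (leaves=[91, 27]):
  L0: [91, 27]
  L1: h(91,27)=(91*31+27)%997=854 -> [854]
  root=854
After append 6 (leaves=[91, 27, 6]):
  L0: [91, 27, 6]
  L1: h(91,27)=(91*31+27)%997=854 h(6,6)=(6*31+6)%997=192 -> [854, 192]
  L2: h(854,192)=(854*31+192)%997=744 -> [744]
  root=744
After append 12 (leaves=[91, 27, 6, 12]):
  L0: [91, 27, 6, 12]
  L1: h(91,27)=(91*31+27)%997=854 h(6,12)=(6*31+12)%997=198 -> [854, 198]
  L2: h(854,198)=(854*31+198)%997=750 -> [750]
  root=750
After append 1 (leaves=[91, 27, 6, 12, 1]):
  L0: [91, 27, 6, 12, 1]
  L1: h(91,27)=(91*31+27)%997=854 h(6,12)=(6*31+12)%997=198 h(1,1)=(1*31+1)%997=32 -> [854, 198, 32]
  L2: h(854,198)=(854*31+198)%997=750 h(32,32)=(32*31+32)%997=27 -> [750, 27]
  L3: h(750,27)=(750*31+27)%997=346 -> [346]
  root=346
After append 1 (leaves=[91, 27, 6, 12, 1, 1]):
  L0: [91, 27, 6, 12, 1, 1]
  L1: h(91,27)=(91*31+27)%997=854 h(6,12)=(6*31+12)%997=198 h(1,1)=(1*31+1)%997=32 -> [854, 198, 32]
  L2: h(854,198)=(854*31+198)%997=750 h(32,32)=(32*31+32)%997=27 -> [750, 27]
  L3: h(750,27)=(750*31+27)%997=346 -> [346]
  root=346
After append 53 (leaves=[91, 27, 6, 12, 1, 1, 53]):
  L0: [91, 27, 6, 12, 1, 1, 53]
  L1: h(91,27)=(91*31+27)%997=854 h(6,12)=(6*31+12)%997=198 h(1,1)=(1*31+1)%997=32 h(53,53)=(53*31+53)%997=699 -> [854, 198, 32, 699]
  L2: h(854,198)=(854*31+198)%997=750 h(32,699)=(32*31+699)%997=694 -> [750, 694]
  L3: h(750,694)=(750*31+694)%997=16 -> [16]
  root=16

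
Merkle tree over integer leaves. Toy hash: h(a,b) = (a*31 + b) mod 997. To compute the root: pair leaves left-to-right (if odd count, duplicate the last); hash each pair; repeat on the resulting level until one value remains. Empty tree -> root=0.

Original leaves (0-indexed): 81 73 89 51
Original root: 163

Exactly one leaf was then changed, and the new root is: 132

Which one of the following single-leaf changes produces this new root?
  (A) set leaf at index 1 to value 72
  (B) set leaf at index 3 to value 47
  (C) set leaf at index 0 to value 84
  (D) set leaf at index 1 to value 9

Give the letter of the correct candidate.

Original leaves: [81, 73, 89, 51]
Target new root: 132
Try each candidate change and compute the resulting root:
Candidate A: set leaf[1] = 72 -> leaves = [81, 72, 89, 51]
  L0: [81, 72, 89, 51]
  L1: h(81,72)=(81*31+72)%997=589 h(89,51)=(89*31+51)%997=816 -> [589, 816]
  L2: h(589,816)=(589*31+816)%997=132 -> [132]
  root = 132 == target 132  ** MATCH **
Candidate B: set leaf[3] = 47 -> leaves = [81, 73, 89, 47]
  L0: [81, 73, 89, 47]
  L1: h(81,73)=(81*31+73)%997=590 h(89,47)=(89*31+47)%997=812 -> [590, 812]
  L2: h(590,812)=(590*31+812)%997=159 -> [159]
  root = 159 != target 132
Candidate C: set leaf[0] = 84 -> leaves = [84, 73, 89, 51]
  L0: [84, 73, 89, 51]
  L1: h(84,73)=(84*31+73)%997=683 h(89,51)=(89*31+51)%997=816 -> [683, 816]
  L2: h(683,816)=(683*31+816)%997=55 -> [55]
  root = 55 != target 132
Candidate D: set leaf[1] = 9 -> leaves = [81, 9, 89, 51]
  L0: [81, 9, 89, 51]
  L1: h(81,9)=(81*31+9)%997=526 h(89,51)=(89*31+51)%997=816 -> [526, 816]
  L2: h(526,816)=(526*31+816)%997=173 -> [173]
  root = 173 != target 132
Candidate A produces the target root.

Answer: A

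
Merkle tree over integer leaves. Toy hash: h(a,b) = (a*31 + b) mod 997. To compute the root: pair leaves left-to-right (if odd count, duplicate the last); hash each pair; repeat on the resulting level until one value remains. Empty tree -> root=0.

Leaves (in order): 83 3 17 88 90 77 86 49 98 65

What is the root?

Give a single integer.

Answer: 255

Derivation:
L0: [83, 3, 17, 88, 90, 77, 86, 49, 98, 65]
L1: h(83,3)=(83*31+3)%997=582 h(17,88)=(17*31+88)%997=615 h(90,77)=(90*31+77)%997=873 h(86,49)=(86*31+49)%997=721 h(98,65)=(98*31+65)%997=112 -> [582, 615, 873, 721, 112]
L2: h(582,615)=(582*31+615)%997=711 h(873,721)=(873*31+721)%997=865 h(112,112)=(112*31+112)%997=593 -> [711, 865, 593]
L3: h(711,865)=(711*31+865)%997=972 h(593,593)=(593*31+593)%997=33 -> [972, 33]
L4: h(972,33)=(972*31+33)%997=255 -> [255]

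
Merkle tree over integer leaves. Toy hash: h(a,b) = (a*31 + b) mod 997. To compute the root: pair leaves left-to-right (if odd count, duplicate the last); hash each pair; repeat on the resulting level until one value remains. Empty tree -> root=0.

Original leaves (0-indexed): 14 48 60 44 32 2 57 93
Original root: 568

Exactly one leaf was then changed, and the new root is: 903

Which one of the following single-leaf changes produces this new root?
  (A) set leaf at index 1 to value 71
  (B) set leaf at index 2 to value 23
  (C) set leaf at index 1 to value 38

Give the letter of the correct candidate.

Answer: B

Derivation:
Original leaves: [14, 48, 60, 44, 32, 2, 57, 93]
Target new root: 903
Try each candidate change and compute the resulting root:
Candidate A: set leaf[1] = 71 -> leaves = [14, 71, 60, 44, 32, 2, 57, 93]
  L0: [14, 71, 60, 44, 32, 2, 57, 93]
  L1: h(14,71)=(14*31+71)%997=505 h(60,44)=(60*31+44)%997=907 h(32,2)=(32*31+2)%997=994 h(57,93)=(57*31+93)%997=863 -> [505, 907, 994, 863]
  L2: h(505,907)=(505*31+907)%997=610 h(994,863)=(994*31+863)%997=770 -> [610, 770]
  L3: h(610,770)=(610*31+770)%997=737 -> [737]
  root = 737 != target 903
Candidate B: set leaf[2] = 23 -> leaves = [14, 48, 23, 44, 32, 2, 57, 93]
  L0: [14, 48, 23, 44, 32, 2, 57, 93]
  L1: h(14,48)=(14*31+48)%997=482 h(23,44)=(23*31+44)%997=757 h(32,2)=(32*31+2)%997=994 h(57,93)=(57*31+93)%997=863 -> [482, 757, 994, 863]
  L2: h(482,757)=(482*31+757)%997=744 h(994,863)=(994*31+863)%997=770 -> [744, 770]
  L3: h(744,770)=(744*31+770)%997=903 -> [903]
  root = 903 == target 903  ** MATCH **
Candidate C: set leaf[1] = 38 -> leaves = [14, 38, 60, 44, 32, 2, 57, 93]
  L0: [14, 38, 60, 44, 32, 2, 57, 93]
  L1: h(14,38)=(14*31+38)%997=472 h(60,44)=(60*31+44)%997=907 h(32,2)=(32*31+2)%997=994 h(57,93)=(57*31+93)%997=863 -> [472, 907, 994, 863]
  L2: h(472,907)=(472*31+907)%997=584 h(994,863)=(994*31+863)%997=770 -> [584, 770]
  L3: h(584,770)=(584*31+770)%997=928 -> [928]
  root = 928 != target 903
Candidate B produces the target root.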